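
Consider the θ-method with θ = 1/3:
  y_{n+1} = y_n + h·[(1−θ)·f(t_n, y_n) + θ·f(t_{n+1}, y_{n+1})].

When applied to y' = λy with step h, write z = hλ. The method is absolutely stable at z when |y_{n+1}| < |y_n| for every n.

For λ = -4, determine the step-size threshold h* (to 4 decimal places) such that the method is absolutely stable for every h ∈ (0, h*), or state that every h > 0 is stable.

(-6.0000,0); λ=-4 ⇒ h* = (6)/4 = 1.5000.

On y'=λy, z=hλ:
  y_{n+1} = y_n + z·[2/3·y_n + 1/3·y_{n+1}] ⇒ (1 − 1/3z)y_{n+1} = (1 + 2/3z)y_n
  ⇒ R(z) = (1 + 2/3z)/(1 − 1/3z).

Boundary: |R(x)|=1, x<0.
x=-1.6: |R|=0.0435
R=−1: 1+2/3x = −1+1/3x ⇒ -1/3x=2 ⇒ x=2/(-1/3)=-6.0000
Confirm numerically:
  x=-5.809: |R|=0.97832 <1
  x=-5.004: |R|=0.87556 <1
  x=-4.034: |R|=0.72050 <1
  x=-3.480: |R|=0.61111 <1
  x=-6.489: |R|=1.05153 >1
  x=-6.394: |R|=1.04194 >1
  x=-6.287: |R|=1.03090 >1
So |R|<1 on (-6.0000, 0).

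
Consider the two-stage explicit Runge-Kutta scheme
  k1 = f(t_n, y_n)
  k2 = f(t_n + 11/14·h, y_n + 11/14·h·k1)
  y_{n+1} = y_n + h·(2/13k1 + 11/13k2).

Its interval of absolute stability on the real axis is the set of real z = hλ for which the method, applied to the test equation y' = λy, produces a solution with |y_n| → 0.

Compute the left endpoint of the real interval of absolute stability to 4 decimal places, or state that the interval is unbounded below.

z* = -1.5041.

Test eqn y'=λy, z=hλ:
  k1=λy_n ⇒ h·k1=z·y_n;  k2=λ(1+11/14z)y_n ⇒ h·k2=z(1+11/14z)y_n
  y_{n+1}/y_n = 1 + 2/13z + 11/13z(1+11/14z) = 1 + z + 121/182z²
  ⇒ R(z) = 1 + z + 121/182z².

Boundary: |R(x)|=1, x<0.
x=-1.58: |R|=1.0797
R=1: x+121/182x²=0 ⇒ x=−182/121=-1.5041; min R=1−1/(4·121/182)=0.6240>−1
Confirm numerically:
  x=-1.291: |R|=0.81707 <1
  x=-1.239: |R|=0.78160 <1
  x=-0.926: |R|=0.64408 <1
  x=-1.767: |R|=1.30881 >1
  x=-1.662: |R|=1.17444 >1
Interval (-1.5041, 0).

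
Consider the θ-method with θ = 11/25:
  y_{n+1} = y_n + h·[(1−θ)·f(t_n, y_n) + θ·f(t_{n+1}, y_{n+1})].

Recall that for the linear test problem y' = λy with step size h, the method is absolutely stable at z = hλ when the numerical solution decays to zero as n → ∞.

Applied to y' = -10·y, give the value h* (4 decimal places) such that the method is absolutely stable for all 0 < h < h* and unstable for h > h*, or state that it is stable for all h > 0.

On y'=λy, z=hλ:
  y_{n+1} = y_n + z·[14/25·y_n + 11/25·y_{n+1}] ⇒ (1 − 11/25z)y_{n+1} = (1 + 14/25z)y_n
  ⇒ R(z) = (1 + 14/25z)/(1 − 11/25z).

Find x<0 with |R(x)|<1.
x=-1.09: |R|=0.2633
R=−1: 1+14/25x = −1+11/25x ⇒ -3/25x=2 ⇒ x=2/(-3/25)=-16.6667
Confirm numerically:
  x=-14.530: |R|=0.96532 <1
  x=-13.828: |R|=0.95192 <1
  x=-12.216: |R|=0.91622 <1
  x=-8.455: |R|=0.79124 <1
  x=-17.256: |R|=1.00823 >1
  x=-16.846: |R|=1.00256 >1
Interval (-16.6667, 0).

(-16.6667,0); λ=-10 ⇒ h* = (50/3)/10 = 1.6667.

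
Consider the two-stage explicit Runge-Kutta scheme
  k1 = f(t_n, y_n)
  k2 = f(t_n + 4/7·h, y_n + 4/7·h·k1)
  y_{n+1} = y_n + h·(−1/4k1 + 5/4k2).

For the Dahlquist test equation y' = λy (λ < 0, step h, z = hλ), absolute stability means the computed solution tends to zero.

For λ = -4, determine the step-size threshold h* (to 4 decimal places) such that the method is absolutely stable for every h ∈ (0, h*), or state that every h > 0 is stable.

Test eqn y'=λy, z=hλ:
  k1=λy_n ⇒ h·k1=z·y_n;  k2=λ(1+4/7z)y_n ⇒ h·k2=z(1+4/7z)y_n
  y_{n+1}/y_n = 1 − 1/4z + 5/4z(1+4/7z) = 1 + z + 5/7z²
  R(z) = 1 + z + 5/7z².

Find x<0 with |R(x)|<1.
x=-1.38: |R|=0.9803
R=1: x+5/7x²=0 ⇒ x=−7/5=-1.4000; min R=1−1/(4·5/7)=0.6500>−1
Confirm numerically:
  x=-1.274: |R|=0.88534 <1
  x=-1.226: |R|=0.84763 <1
  x=-1.142: |R|=0.78955 <1
  x=-1.044: |R|=0.73453 <1
  x=-1.812: |R|=1.53325 >1
  x=-1.615: |R|=1.24802 >1
  x=-1.460: |R|=1.06257 >1
Interval (-1.4000, 0).

(-1.4000,0); λ=-4 ⇒ h* = (7/5)/4 = 0.3500.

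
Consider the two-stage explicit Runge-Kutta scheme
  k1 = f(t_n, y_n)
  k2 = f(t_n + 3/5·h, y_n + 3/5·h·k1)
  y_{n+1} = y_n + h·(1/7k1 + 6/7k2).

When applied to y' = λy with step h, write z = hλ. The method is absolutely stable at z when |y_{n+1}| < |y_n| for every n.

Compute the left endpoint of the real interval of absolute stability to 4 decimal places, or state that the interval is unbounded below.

Test eqn y'=λy, z=hλ:
  k1=λy_n ⇒ h·k1=z·y_n;  k2=λ(1+3/5z)y_n ⇒ h·k2=z(1+3/5z)y_n
  y_{n+1}/y_n = 1 + 1/7z + 6/7z(1+3/5z) = 1 + z + 18/35z²
  so R(z) = 1 + z + 18/35z².

Find x<0 with |R(x)|<1.
x=-1.48: |R|=0.6465
R=1: x+18/35x²=0 ⇒ x=−35/18=-1.9444; min R=1−1/(4·18/35)=0.5139>−1
Confirm numerically:
  x=-1.612: |R|=0.72439 <1
  x=-1.550: |R|=0.68557 <1
  x=-1.454: |R|=0.63326 <1
  x=-1.048: |R|=0.51684 <1
  x=-2.435: |R|=1.61432 >1
  x=-2.286: |R|=1.40155 >1
Stable set (-1.9444, 0).

z* = -1.9444.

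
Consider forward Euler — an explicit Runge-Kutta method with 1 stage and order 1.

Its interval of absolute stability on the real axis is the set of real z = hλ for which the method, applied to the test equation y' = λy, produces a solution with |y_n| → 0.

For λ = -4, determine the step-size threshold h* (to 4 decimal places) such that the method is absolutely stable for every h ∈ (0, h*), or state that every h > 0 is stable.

(-2.0000,0); λ=-4 ⇒ h* = 0.5000.

With y'=λy (z=hλ):
  order 1, 1-stage ⇒ R(z)=1+z
  (e.g. R(-1.57)=-0.57000, |R|=0.57000)

Find x<0 with |R(x)|<1.
x=-1.57: |R|=0.5700
|R(-2.15)|=1.1500 |R(-1.26)|=0.2600 |R(-1.21)|=0.2100
Bisect:
  x_lo=-2.3442 |R|=1.3442  x_hi=-0.3072 |R|=0.6928
  mid=-1.32570 |R|=0.32570 →hi
  mid=-1.83496 |R|=0.83496 →hi
  mid=-2.08959 |R|=1.08959 →lo
  mid=-1.96228 |R|=0.96228 →hi
  mid=-2.02593 |R|=1.02593 →lo
  mid=-1.99411 |R|=0.99411 →hi
  mid=-2.01002 |R|=1.01002 →lo
  mid=-2.00206 |R|=1.00206 →lo
  mid=-1.99808 |R|=0.99808 →hi
  mid=-2.00007 |R|=1.00007 →lo
  ...
  [-2.00007,-1.99995] ⇒ x*=-2.0000
Interval (-2.0000, 0).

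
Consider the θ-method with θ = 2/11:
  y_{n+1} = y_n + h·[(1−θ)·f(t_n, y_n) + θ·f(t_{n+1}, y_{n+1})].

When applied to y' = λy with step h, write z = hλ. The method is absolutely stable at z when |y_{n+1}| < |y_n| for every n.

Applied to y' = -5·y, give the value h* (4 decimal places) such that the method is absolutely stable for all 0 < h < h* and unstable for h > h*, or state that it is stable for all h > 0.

(-3.1429,0); λ=-5 ⇒ h* = (22/7)/5 = 0.6286.

With y'=λy (z=hλ):
  y_{n+1} = y_n + z·[9/11·y_n + 2/11·y_{n+1}] ⇒ (1 − 2/11z)y_{n+1} = (1 + 9/11z)y_n
  ⇒ R(z) = (1 + 9/11z)/(1 − 2/11z).

Need |R(x)|<1, x<0.
x=-0.92: |R|=0.2118
R=−1: 1+9/11x = −1+2/11x ⇒ -7/11x=2 ⇒ x=2/(-7/11)=-3.1429
Confirm numerically:
  x=-2.917: |R|=0.90608 <1
  x=-2.305: |R|=0.62428 <1
  x=-1.970: |R|=0.45047 <1
  x=-3.712: |R|=1.21624 >1
  x=-3.700: |R|=1.21196 >1
  x=-3.432: |R|=1.11330 >1
Stable set (-3.1429, 0).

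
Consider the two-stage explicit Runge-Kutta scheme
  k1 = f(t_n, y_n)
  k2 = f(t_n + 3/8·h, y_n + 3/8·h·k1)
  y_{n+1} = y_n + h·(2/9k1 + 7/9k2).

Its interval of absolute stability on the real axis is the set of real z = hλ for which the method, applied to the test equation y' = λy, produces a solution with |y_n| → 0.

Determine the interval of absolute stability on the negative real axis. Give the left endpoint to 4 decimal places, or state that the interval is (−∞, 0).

Test eqn y'=λy, z=hλ:
  k1=λy_n ⇒ h·k1=z·y_n;  k2=λ(1+3/8z)y_n ⇒ h·k2=z(1+3/8z)y_n
  y_{n+1}/y_n = 1 + 2/9z + 7/9z(1+3/8z) = 1 + z + 7/24z²
  R(z) = 1 + z + 7/24z².

Solve |R(x)|<1 on ℝ⁻.
x=-1.21: |R|=0.2170
R=1: x+7/24x²=0 ⇒ x=−24/7=-3.4286; min R=1−1/(4·7/24)=0.1429>−1
Confirm numerically:
  x=-2.953: |R|=0.59039 <1
  x=-2.683: |R|=0.41656 <1
  x=-1.379: |R|=0.17565 <1
  x=-3.940: |R|=1.58772 >1
  x=-3.851: |R|=1.47448 >1
  x=-3.543: |R|=1.11825 >1
Stable set (-3.4286, 0).

(-3.4286, 0).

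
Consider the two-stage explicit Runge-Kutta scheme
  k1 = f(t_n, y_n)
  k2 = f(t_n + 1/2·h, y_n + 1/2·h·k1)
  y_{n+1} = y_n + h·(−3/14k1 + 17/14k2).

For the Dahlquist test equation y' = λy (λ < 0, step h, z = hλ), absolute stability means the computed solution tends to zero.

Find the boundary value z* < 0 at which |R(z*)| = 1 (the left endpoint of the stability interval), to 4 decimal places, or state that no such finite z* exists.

left endpoint -1.6471.

Test eqn y'=λy, z=hλ:
  k1=λy_n ⇒ h·k1=z·y_n;  k2=λ(1+1/2z)y_n ⇒ h·k2=z(1+1/2z)y_n
  y_{n+1}/y_n = 1 − 3/14z + 17/14z(1+1/2z) = 1 + z + 17/28z²
  R(z) = 1 + z + 17/28z².

Need |R(x)|<1, x<0.
x=-1.03: |R|=0.6141
R=1: x+17/28x²=0 ⇒ x=−28/17=-1.6471; min R=1−1/(4·17/28)=0.5882>−1
Confirm numerically:
  x=-1.488: |R|=0.85630 <1
  x=-1.282: |R|=0.71585 <1
  x=-1.268: |R|=0.70818 <1
  x=-2.115: |R|=1.60089 >1
  x=-2.035: |R|=1.47932 >1
  x=-2.014: |R|=1.44869 >1
So |R|<1 on (-1.6471, 0).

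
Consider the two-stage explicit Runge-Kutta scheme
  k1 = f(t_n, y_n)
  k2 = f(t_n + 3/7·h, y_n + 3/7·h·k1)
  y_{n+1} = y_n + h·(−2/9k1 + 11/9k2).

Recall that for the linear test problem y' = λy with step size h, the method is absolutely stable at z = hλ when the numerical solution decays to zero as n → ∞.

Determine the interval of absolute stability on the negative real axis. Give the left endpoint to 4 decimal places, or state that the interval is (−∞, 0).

On y'=λy, z=hλ:
  k1=λy_n ⇒ h·k1=z·y_n;  k2=λ(1+3/7z)y_n ⇒ h·k2=z(1+3/7z)y_n
  y_{n+1}/y_n = 1 − 2/9z + 11/9z(1+3/7z) = 1 + z + 11/21z²
  R(z) = 1 + z + 11/21z².

Solve |R(x)|<1 on ℝ⁻.
x=-1.61: |R|=0.7478
R=1: x+11/21x²=0 ⇒ x=−21/11=-1.9091; min R=1−1/(4·11/21)=0.5227>−1
Confirm numerically:
  x=-1.851: |R|=0.94368 <1
  x=-1.559: |R|=0.71411 <1
  x=-1.256: |R|=0.57033 <1
  x=-1.051: |R|=0.52760 <1
  x=-2.177: |R|=1.30551 >1
  x=-2.128: |R|=1.24401 >1
So |R|<1 on (-1.9091, 0).

(-1.9091, 0).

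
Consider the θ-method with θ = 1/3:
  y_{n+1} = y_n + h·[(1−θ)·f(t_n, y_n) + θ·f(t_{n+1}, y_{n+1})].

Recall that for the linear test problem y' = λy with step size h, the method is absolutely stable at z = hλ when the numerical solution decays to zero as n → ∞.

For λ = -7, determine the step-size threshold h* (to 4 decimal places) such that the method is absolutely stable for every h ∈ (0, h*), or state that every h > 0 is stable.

With y'=λy (z=hλ):
  y_{n+1} = y_n + z·[2/3·y_n + 1/3·y_{n+1}] ⇒ (1 − 1/3z)y_{n+1} = (1 + 2/3z)y_n
  so R(z) = (1 + 2/3z)/(1 − 1/3z).

Boundary: |R(x)|=1, x<0.
x=-0.82: |R|=0.3560
R=−1: 1+2/3x = −1+1/3x ⇒ -1/3x=2 ⇒ x=2/(-1/3)=-6.0000
Confirm numerically:
  x=-5.356: |R|=0.92293 <1
  x=-3.894: |R|=0.69452 <1
  x=-2.693: |R|=0.41911 <1
  x=-2.428: |R|=0.34193 <1
  x=-6.425: |R|=1.04509 >1
  x=-6.271: |R|=1.02923 >1
  x=-6.152: |R|=1.01661 >1
Stable set (-6.0000, 0).

(-6.0000,0); λ=-7 ⇒ h* = (6)/7 = 0.8571.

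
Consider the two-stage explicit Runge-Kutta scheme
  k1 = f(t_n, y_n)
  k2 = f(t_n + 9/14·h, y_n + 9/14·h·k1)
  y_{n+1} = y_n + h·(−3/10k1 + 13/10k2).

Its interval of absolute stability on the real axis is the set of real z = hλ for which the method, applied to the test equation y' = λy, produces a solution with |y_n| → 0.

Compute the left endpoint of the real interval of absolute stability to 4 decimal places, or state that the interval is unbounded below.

Set f=λy, z=hλ:
  k1=λy_n ⇒ h·k1=z·y_n;  k2=λ(1+9/14z)y_n ⇒ h·k2=z(1+9/14z)y_n
  y_{n+1}/y_n = 1 − 3/10z + 13/10z(1+9/14z) = 1 + z + 117/140z²
  ⇒ R(z) = 1 + z + 117/140z².

Boundary: |R(x)|=1, x<0.
x=-0.37: |R|=0.7444
R=1: x+117/140x²=0 ⇒ x=−140/117=-1.1966; min R=1−1/(4·117/140)=0.7009>−1
Confirm numerically:
  x=-1.169: |R|=0.97305 <1
  x=-1.086: |R|=0.89964 <1
  x=-0.819: |R|=0.74156 <1
  x=-0.788: |R|=0.73093 <1
  x=-1.693: |R|=1.70237 >1
  x=-1.430: |R|=1.27895 >1
  x=-1.398: |R|=1.23532 >1
So |R|<1 on (-1.1966, 0).

left endpoint -1.1966.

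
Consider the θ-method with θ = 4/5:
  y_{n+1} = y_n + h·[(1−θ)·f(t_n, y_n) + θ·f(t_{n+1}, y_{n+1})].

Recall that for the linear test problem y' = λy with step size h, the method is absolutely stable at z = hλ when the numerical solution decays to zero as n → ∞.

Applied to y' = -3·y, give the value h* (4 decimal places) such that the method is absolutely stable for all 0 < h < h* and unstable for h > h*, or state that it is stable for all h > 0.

unbounded; (−∞, 0). Any h>0 works for λ=-3.

On y'=λy, z=hλ:
  y_{n+1} = y_n + z·[1/5·y_n + 4/5·y_{n+1}] ⇒ (1 − 4/5z)y_{n+1} = (1 + 1/5z)y_n
  so R(z) = (1 + 1/5z)/(1 − 4/5z).

Find x<0 with |R(x)|<1.
x=-0.39: |R|=0.7027
x=-2: |R|=0.2308
x=-10: |R|=0.1111
x=-100: |R|=0.2346
θ=4/5≥1/2 ⇒ |1+1/5x|<|1−4/5x| ∀x<0 ⇒ stable on all of ℝ⁻.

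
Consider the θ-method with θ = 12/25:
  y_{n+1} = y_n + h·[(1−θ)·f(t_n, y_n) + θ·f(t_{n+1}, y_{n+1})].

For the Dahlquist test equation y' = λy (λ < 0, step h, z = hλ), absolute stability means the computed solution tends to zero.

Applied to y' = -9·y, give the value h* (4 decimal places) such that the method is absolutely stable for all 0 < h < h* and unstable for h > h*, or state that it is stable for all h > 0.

(-50.0000,0); λ=-9 ⇒ h* = (50)/9 = 5.5556.

Set f=λy, z=hλ:
  y_{n+1} = y_n + z·[13/25·y_n + 12/25·y_{n+1}] ⇒ (1 − 12/25z)y_{n+1} = (1 + 13/25z)y_n
  ⇒ R(z) = (1 + 13/25z)/(1 − 12/25z).

Need |R(x)|<1, x<0.
x=-0.63: |R|=0.5163
R=−1: 1+13/25x = −1+12/25x ⇒ -1/25x=2 ⇒ x=2/(-1/25)=-50.0000
Confirm numerically:
  x=-46.308: |R|=0.99364 <1
  x=-40.152: |R|=0.98057 <1
  x=-38.856: |R|=0.97732 <1
  x=-21.439: |R|=0.89882 <1
  x=-50.481: |R|=1.00076 >1
  x=-50.241: |R|=1.00038 >1
  x=-50.131: |R|=1.00021 >1
So |R|<1 on (-50.0000, 0).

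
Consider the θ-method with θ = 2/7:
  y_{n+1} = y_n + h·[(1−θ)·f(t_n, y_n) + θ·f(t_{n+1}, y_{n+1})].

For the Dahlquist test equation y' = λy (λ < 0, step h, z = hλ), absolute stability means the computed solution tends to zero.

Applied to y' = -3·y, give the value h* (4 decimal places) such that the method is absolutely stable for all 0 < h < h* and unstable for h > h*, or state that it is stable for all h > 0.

(-4.6667,0); λ=-3 ⇒ h* = (14/3)/3 = 1.5556.

Test eqn y'=λy, z=hλ:
  y_{n+1} = y_n + z·[5/7·y_n + 2/7·y_{n+1}] ⇒ (1 − 2/7z)y_{n+1} = (1 + 5/7z)y_n
  R(z) = (1 + 5/7z)/(1 − 2/7z).

Boundary: |R(x)|=1, x<0.
x=-1.56: |R|=0.0791
R=−1: 1+5/7x = −1+2/7x ⇒ -3/7x=2 ⇒ x=2/(-3/7)=-4.6667
Confirm numerically:
  x=-4.059: |R|=0.87942 <1
  x=-3.561: |R|=0.76512 <1
  x=-3.024: |R|=0.62232 <1
  x=-1.942: |R|=0.24899 <1
  x=-5.113: |R|=1.07773 >1
  x=-5.067: |R|=1.07009 >1
  x=-4.716: |R|=1.00901 >1
Stable set (-4.6667, 0).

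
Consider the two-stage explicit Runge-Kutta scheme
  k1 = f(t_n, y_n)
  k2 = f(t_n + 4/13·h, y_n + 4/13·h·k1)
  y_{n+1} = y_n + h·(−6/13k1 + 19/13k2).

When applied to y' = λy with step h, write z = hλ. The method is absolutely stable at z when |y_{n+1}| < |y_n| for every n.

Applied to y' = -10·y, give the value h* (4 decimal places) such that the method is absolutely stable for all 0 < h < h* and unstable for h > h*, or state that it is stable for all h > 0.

With y'=λy (z=hλ):
  k1=λy_n ⇒ h·k1=z·y_n;  k2=λ(1+4/13z)y_n ⇒ h·k2=z(1+4/13z)y_n
  y_{n+1}/y_n = 1 − 6/13z + 19/13z(1+4/13z) = 1 + z + 76/169z²
  ⇒ R(z) = 1 + z + 76/169z².

Boundary: |R(x)|=1, x<0.
x=-1.61: |R|=0.5557
R=1: x+76/169x²=0 ⇒ x=−169/76=-2.2237; min R=1−1/(4·76/169)=0.4441>−1
Confirm numerically:
  x=-1.854: |R|=0.69178 <1
  x=-1.564: |R|=0.53602 <1
  x=-1.556: |R|=0.53279 <1
  x=-2.459: |R|=1.26022 >1
  x=-2.450: |R|=1.24935 >1
So |R|<1 on (-2.2237, 0).

(-2.2237,0); λ=-10 ⇒ h* = (169/76)/10 = 0.2224.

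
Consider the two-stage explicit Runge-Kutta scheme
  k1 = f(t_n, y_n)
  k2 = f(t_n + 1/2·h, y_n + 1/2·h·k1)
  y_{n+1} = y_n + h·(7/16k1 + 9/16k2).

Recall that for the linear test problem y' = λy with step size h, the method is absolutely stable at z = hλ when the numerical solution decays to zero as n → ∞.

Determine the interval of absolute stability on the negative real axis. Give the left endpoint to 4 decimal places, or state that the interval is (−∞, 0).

Test eqn y'=λy, z=hλ:
  k1=λy_n ⇒ h·k1=z·y_n;  k2=λ(1+1/2z)y_n ⇒ h·k2=z(1+1/2z)y_n
  y_{n+1}/y_n = 1 + 7/16z + 9/16z(1+1/2z) = 1 + z + 9/32z²
  ⇒ R(z) = 1 + z + 9/32z².

Find x<0 with |R(x)|<1.
x=-1.19: |R|=0.2083
R=1: x+9/32x²=0 ⇒ x=−32/9=-3.5556; min R=1−1/(4·9/32)=0.1111>−1
Confirm numerically:
  x=-3.352: |R|=0.80810 <1
  x=-2.046: |R|=0.13135 <1
  x=-1.570: |R|=0.12325 <1
  x=-3.925: |R|=1.40783 >1
  x=-3.585: |R|=1.02969 >1
Stable set (-3.5556, 0).

z∈(-3.5556,0).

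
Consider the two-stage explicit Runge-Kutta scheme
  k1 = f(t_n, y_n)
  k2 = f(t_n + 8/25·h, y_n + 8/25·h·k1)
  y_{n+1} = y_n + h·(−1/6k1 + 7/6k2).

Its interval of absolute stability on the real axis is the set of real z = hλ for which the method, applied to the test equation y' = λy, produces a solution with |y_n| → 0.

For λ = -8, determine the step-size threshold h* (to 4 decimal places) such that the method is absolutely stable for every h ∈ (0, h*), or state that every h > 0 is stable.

(-2.6786,0); λ=-8 ⇒ h* = (75/28)/8 = 0.3348.

Set f=λy, z=hλ:
  k1=λy_n ⇒ h·k1=z·y_n;  k2=λ(1+8/25z)y_n ⇒ h·k2=z(1+8/25z)y_n
  y_{n+1}/y_n = 1 − 1/6z + 7/6z(1+8/25z) = 1 + z + 28/75z²
  Hence R(z) = 1 + z + 28/75z².

Need |R(x)|<1, x<0.
x=-0.33: |R|=0.7107
R=1: x+28/75x²=0 ⇒ x=−75/28=-2.6786; min R=1−1/(4·28/75)=0.3304>−1
Confirm numerically:
  x=-2.303: |R|=0.67709 <1
  x=-1.928: |R|=0.45975 <1
  x=-1.568: |R|=0.34989 <1
  x=-3.203: |R|=1.62710 >1
  x=-3.060: |R|=1.43574 >1
  x=-3.037: |R|=1.40639 >1
Stable set (-2.6786, 0).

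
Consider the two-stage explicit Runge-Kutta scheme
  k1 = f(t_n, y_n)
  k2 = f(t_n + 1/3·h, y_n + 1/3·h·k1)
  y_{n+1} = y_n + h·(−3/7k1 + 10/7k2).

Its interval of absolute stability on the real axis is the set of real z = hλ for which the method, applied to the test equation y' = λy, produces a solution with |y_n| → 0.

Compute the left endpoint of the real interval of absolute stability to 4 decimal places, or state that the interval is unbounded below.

Set f=λy, z=hλ:
  k1=λy_n ⇒ h·k1=z·y_n;  k2=λ(1+1/3z)y_n ⇒ h·k2=z(1+1/3z)y_n
  y_{n+1}/y_n = 1 − 3/7z + 10/7z(1+1/3z) = 1 + z + 10/21z²
  R(z) = 1 + z + 10/21z².

Boundary: |R(x)|=1, x<0.
x=-0.59: |R|=0.5758
R=1: x+10/21x²=0 ⇒ x=−21/10=-2.1000; min R=1−1/(4·10/21)=0.4750>−1
Confirm numerically:
  x=-1.227: |R|=0.48992 <1
  x=-1.221: |R|=0.48892 <1
  x=-1.069: |R|=0.47517 <1
  x=-2.561: |R|=1.56220 >1
  x=-2.374: |R|=1.30975 >1
  x=-2.232: |R|=1.14030 >1
So |R|<1 on (-2.1000, 0).

z* = -2.1000.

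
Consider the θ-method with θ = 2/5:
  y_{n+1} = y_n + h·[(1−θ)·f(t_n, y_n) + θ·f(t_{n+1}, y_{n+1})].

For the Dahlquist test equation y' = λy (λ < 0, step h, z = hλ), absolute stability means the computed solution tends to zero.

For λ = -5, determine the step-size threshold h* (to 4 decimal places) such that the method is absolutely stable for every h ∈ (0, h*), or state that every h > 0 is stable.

With y'=λy (z=hλ):
  y_{n+1} = y_n + z·[3/5·y_n + 2/5·y_{n+1}] ⇒ (1 − 2/5z)y_{n+1} = (1 + 3/5z)y_n
  Hence R(z) = (1 + 3/5z)/(1 − 2/5z).

Boundary: |R(x)|=1, x<0.
x=-1: |R|=0.2857
R=−1: 1+3/5x = −1+2/5x ⇒ -1/5x=2 ⇒ x=2/(-1/5)=-10.0000
Confirm numerically:
  x=-8.988: |R|=0.95595 <1
  x=-6.709: |R|=0.82132 <1
  x=-4.129: |R|=0.55717 <1
  x=-10.296: |R|=1.01157 >1
  x=-10.293: |R|=1.01145 >1
  x=-10.131: |R|=1.00519 >1
Stable set (-10.0000, 0).

(-10.0000,0); λ=-5 ⇒ h* = (10)/5 = 2.0000.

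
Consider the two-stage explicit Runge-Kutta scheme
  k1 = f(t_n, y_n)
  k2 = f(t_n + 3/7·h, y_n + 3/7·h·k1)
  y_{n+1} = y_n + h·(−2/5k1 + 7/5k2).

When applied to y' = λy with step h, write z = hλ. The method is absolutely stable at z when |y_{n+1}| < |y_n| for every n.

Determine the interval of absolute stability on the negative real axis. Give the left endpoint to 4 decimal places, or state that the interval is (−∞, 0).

z∈(-1.6667,0).

On y'=λy, z=hλ:
  k1=λy_n ⇒ h·k1=z·y_n;  k2=λ(1+3/7z)y_n ⇒ h·k2=z(1+3/7z)y_n
  y_{n+1}/y_n = 1 − 2/5z + 7/5z(1+3/7z) = 1 + z + 3/5z²
  so R(z) = 1 + z + 3/5z².

Solve |R(x)|<1 on ℝ⁻.
x=-0.64: |R|=0.6058
R=1: x+3/5x²=0 ⇒ x=−5/3=-1.6667; min R=1−1/(4·3/5)=0.5833>−1
Confirm numerically:
  x=-1.591: |R|=0.92777 <1
  x=-1.570: |R|=0.90894 <1
  x=-1.472: |R|=0.82807 <1
  x=-0.806: |R|=0.58378 <1
  x=-2.249: |R|=1.78580 >1
  x=-2.063: |R|=1.49058 >1
Stable set (-1.6667, 0).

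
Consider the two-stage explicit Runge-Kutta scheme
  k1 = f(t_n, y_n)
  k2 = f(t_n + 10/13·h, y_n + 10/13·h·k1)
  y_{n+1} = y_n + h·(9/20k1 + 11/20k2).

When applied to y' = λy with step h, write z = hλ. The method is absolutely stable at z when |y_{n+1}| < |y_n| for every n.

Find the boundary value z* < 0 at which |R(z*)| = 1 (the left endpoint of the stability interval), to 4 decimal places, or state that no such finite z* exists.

left endpoint -2.3636.

On y'=λy, z=hλ:
  k1=λy_n ⇒ h·k1=z·y_n;  k2=λ(1+10/13z)y_n ⇒ h·k2=z(1+10/13z)y_n
  y_{n+1}/y_n = 1 + 9/20z + 11/20z(1+10/13z) = 1 + z + 11/26z²
  so R(z) = 1 + z + 11/26z².

Find x<0 with |R(x)|<1.
x=-0.57: |R|=0.5675
R=1: x+11/26x²=0 ⇒ x=−26/11=-2.3636; min R=1−1/(4·11/26)=0.4091>−1
Confirm numerically:
  x=-2.239: |R|=0.88194 <1
  x=-2.214: |R|=0.85984 <1
  x=-2.198: |R|=0.84597 <1
  x=-2.114: |R|=0.77673 <1
  x=-2.872: |R|=1.61770 >1
  x=-2.728: |R|=1.42053 >1
  x=-2.483: |R|=1.12539 >1
So |R|<1 on (-2.3636, 0).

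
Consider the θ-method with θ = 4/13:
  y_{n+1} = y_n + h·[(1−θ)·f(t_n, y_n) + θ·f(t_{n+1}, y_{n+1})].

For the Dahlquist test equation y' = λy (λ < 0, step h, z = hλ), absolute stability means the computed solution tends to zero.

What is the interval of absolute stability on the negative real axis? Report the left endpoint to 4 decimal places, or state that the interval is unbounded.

z∈(-5.2000,0).

With y'=λy (z=hλ):
  y_{n+1} = y_n + z·[9/13·y_n + 4/13·y_{n+1}] ⇒ (1 − 4/13z)y_{n+1} = (1 + 9/13z)y_n
  ⇒ R(z) = (1 + 9/13z)/(1 − 4/13z).

Solve |R(x)|<1 on ℝ⁻.
x=-0.87: |R|=0.3137
R=−1: 1+9/13x = −1+4/13x ⇒ -5/13x=2 ⇒ x=2/(-5/13)=-5.2000
Confirm numerically:
  x=-4.958: |R|=0.96315 <1
  x=-4.494: |R|=0.88604 <1
  x=-2.222: |R|=0.31972 <1
  x=-5.692: |R|=1.06878 >1
  x=-5.571: |R|=1.05257 >1
Stable set (-5.2000, 0).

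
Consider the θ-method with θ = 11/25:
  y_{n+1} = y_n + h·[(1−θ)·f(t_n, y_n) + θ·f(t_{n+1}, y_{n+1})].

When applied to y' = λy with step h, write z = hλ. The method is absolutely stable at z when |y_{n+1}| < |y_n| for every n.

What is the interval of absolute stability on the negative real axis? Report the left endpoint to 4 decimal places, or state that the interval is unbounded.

(-16.6667, 0).

On y'=λy, z=hλ:
  y_{n+1} = y_n + z·[14/25·y_n + 11/25·y_{n+1}] ⇒ (1 − 11/25z)y_{n+1} = (1 + 14/25z)y_n
  R(z) = (1 + 14/25z)/(1 − 11/25z).

Boundary: |R(x)|=1, x<0.
x=-1.49: |R|=0.1000
R=−1: 1+14/25x = −1+11/25x ⇒ -3/25x=2 ⇒ x=2/(-3/25)=-16.6667
Confirm numerically:
  x=-11.597: |R|=0.90031 <1
  x=-11.552: |R|=0.89910 <1
  x=-9.950: |R|=0.85013 <1
  x=-17.020: |R|=1.00499 >1
  x=-16.805: |R|=1.00198 >1
So |R|<1 on (-16.6667, 0).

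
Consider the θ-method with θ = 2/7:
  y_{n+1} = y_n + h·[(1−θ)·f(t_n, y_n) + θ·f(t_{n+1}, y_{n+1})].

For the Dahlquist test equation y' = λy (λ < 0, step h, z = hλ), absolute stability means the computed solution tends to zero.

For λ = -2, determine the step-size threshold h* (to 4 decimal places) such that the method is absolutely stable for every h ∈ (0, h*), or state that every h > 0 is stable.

(-4.6667,0); λ=-2 ⇒ h* = (14/3)/2 = 2.3333.

Set f=λy, z=hλ:
  y_{n+1} = y_n + z·[5/7·y_n + 2/7·y_{n+1}] ⇒ (1 − 2/7z)y_{n+1} = (1 + 5/7z)y_n
  R(z) = (1 + 5/7z)/(1 − 2/7z).

Boundary: |R(x)|=1, x<0.
x=-0.72: |R|=0.4028
R=−1: 1+5/7x = −1+2/7x ⇒ -3/7x=2 ⇒ x=2/(-3/7)=-4.6667
Confirm numerically:
  x=-3.461: |R|=0.74020 <1
  x=-1.917: |R|=0.23860 <1
  x=-1.882: |R|=0.22389 <1
  x=-5.257: |R|=1.10112 >1
  x=-5.080: |R|=1.07226 >1
  x=-4.825: |R|=1.02853 >1
So |R|<1 on (-4.6667, 0).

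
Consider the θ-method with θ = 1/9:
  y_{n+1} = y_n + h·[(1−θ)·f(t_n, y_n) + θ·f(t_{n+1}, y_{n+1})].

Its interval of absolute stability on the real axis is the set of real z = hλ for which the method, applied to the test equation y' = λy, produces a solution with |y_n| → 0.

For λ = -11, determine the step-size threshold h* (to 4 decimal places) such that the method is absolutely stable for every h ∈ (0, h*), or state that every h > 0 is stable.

Test eqn y'=λy, z=hλ:
  y_{n+1} = y_n + z·[8/9·y_n + 1/9·y_{n+1}] ⇒ (1 − 1/9z)y_{n+1} = (1 + 8/9z)y_n
  ⇒ R(z) = (1 + 8/9z)/(1 − 1/9z).

Solve |R(x)|<1 on ℝ⁻.
x=-1.75: |R|=0.4651
R=−1: 1+8/9x = −1+1/9x ⇒ -7/9x=2 ⇒ x=2/(-7/9)=-2.5714
Confirm numerically:
  x=-2.045: |R|=0.66636 <1
  x=-1.261: |R|=0.10603 <1
  x=-1.091: |R|=0.02695 <1
  x=-2.992: |R|=1.24550 >1
  x=-2.725: |R|=1.09168 >1
So |R|<1 on (-2.5714, 0).

(-2.5714,0); λ=-11 ⇒ h* = (18/7)/11 = 0.2338.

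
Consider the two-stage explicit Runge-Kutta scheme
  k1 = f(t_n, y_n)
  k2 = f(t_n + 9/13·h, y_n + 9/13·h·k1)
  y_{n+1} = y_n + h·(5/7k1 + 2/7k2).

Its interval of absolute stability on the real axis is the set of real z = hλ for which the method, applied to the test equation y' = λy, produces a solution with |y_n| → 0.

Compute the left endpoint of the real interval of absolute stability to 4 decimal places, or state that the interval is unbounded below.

Set f=λy, z=hλ:
  k1=λy_n ⇒ h·k1=z·y_n;  k2=λ(1+9/13z)y_n ⇒ h·k2=z(1+9/13z)y_n
  y_{n+1}/y_n = 1 + 5/7z + 2/7z(1+9/13z) = 1 + z + 18/91z²
  so R(z) = 1 + z + 18/91z².

Boundary: |R(x)|=1, x<0.
x=-1.67: |R|=0.1183
R=1: x+18/91x²=0 ⇒ x=−91/18=-5.0556; min R=1−1/(4·18/91)=-0.2639>−1
Confirm numerically:
  x=-3.315: |R|=0.14131 <1
  x=-2.878: |R|=0.23963 <1
  x=-2.551: |R|=0.26378 <1
  x=-2.178: |R|=0.23969 <1
  x=-5.463: |R|=1.44028 >1
  x=-5.134: |R|=1.07966 >1
  x=-5.086: |R|=1.03063 >1
Stable set (-5.0556, 0).

z* = -5.0556.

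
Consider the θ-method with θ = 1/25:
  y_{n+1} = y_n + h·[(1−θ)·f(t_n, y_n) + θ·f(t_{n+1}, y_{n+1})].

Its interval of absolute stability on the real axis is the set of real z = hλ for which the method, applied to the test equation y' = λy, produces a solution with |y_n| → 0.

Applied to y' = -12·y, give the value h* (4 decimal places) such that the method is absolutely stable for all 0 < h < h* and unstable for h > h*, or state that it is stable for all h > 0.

With y'=λy (z=hλ):
  y_{n+1} = y_n + z·[24/25·y_n + 1/25·y_{n+1}] ⇒ (1 − 1/25z)y_{n+1} = (1 + 24/25z)y_n
  ⇒ R(z) = (1 + 24/25z)/(1 − 1/25z).

Solve |R(x)|<1 on ℝ⁻.
x=-0.67: |R|=0.3475
R=−1: 1+24/25x = −1+1/25x ⇒ -23/25x=2 ⇒ x=2/(-23/25)=-2.1739
Confirm numerically:
  x=-2.054: |R|=0.89806 <1
  x=-1.289: |R|=0.22580 <1
  x=-0.976: |R|=0.06067 <1
  x=-0.949: |R|=0.08571 <1
  x=-2.382: |R|=1.17479 >1
  x=-2.325: |R|=1.12717 >1
Stable set (-2.1739, 0).

(-2.1739,0); λ=-12 ⇒ h* = (50/23)/12 = 0.1812.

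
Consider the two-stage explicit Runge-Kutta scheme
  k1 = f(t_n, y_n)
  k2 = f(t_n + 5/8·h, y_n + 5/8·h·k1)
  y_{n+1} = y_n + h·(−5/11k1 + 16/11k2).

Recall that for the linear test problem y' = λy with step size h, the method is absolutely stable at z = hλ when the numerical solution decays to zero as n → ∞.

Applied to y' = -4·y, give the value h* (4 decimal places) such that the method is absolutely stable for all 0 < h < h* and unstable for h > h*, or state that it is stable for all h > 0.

Test eqn y'=λy, z=hλ:
  k1=λy_n ⇒ h·k1=z·y_n;  k2=λ(1+5/8z)y_n ⇒ h·k2=z(1+5/8z)y_n
  y_{n+1}/y_n = 1 − 5/11z + 16/11z(1+5/8z) = 1 + z + 10/11z²
  so R(z) = 1 + z + 10/11z².

Boundary: |R(x)|=1, x<0.
x=-0.92: |R|=0.8495
R=1: x+10/11x²=0 ⇒ x=−11/10=-1.1000; min R=1−1/(4·10/11)=0.7250>−1
Confirm numerically:
  x=-1.054: |R|=0.95592 <1
  x=-1.049: |R|=0.95136 <1
  x=-0.746: |R|=0.75992 <1
  x=-0.564: |R|=0.72518 <1
  x=-1.433: |R|=1.43381 >1
  x=-1.422: |R|=1.41626 >1
  x=-1.278: |R|=1.20680 >1
So |R|<1 on (-1.1000, 0).

(-1.1000,0); λ=-4 ⇒ h* = (11/10)/4 = 0.2750.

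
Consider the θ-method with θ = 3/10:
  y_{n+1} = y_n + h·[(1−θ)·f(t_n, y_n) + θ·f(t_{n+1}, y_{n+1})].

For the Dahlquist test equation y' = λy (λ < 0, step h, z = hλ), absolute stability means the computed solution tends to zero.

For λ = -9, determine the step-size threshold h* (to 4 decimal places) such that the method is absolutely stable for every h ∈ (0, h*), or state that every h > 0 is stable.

(-5.0000,0); λ=-9 ⇒ h* = (5)/9 = 0.5556.

With y'=λy (z=hλ):
  y_{n+1} = y_n + z·[7/10·y_n + 3/10·y_{n+1}] ⇒ (1 − 3/10z)y_{n+1} = (1 + 7/10z)y_n
  R(z) = (1 + 7/10z)/(1 − 3/10z).

Boundary: |R(x)|=1, x<0.
x=-0.7: |R|=0.4215
R=−1: 1+7/10x = −1+3/10x ⇒ -2/5x=2 ⇒ x=2/(-2/5)=-5.0000
Confirm numerically:
  x=-4.437: |R|=0.90339 <1
  x=-3.924: |R|=0.80231 <1
  x=-3.706: |R|=0.75490 <1
  x=-2.274: |R|=0.35180 <1
  x=-5.495: |R|=1.07476 >1
  x=-5.380: |R|=1.05815 >1
Stable set (-5.0000, 0).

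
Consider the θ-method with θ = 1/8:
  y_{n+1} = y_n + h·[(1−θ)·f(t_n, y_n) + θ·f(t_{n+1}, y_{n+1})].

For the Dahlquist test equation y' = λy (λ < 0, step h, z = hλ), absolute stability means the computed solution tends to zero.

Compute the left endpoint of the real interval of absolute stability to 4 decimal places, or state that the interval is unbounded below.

z* = -2.6667.

On y'=λy, z=hλ:
  y_{n+1} = y_n + z·[7/8·y_n + 1/8·y_{n+1}] ⇒ (1 − 1/8z)y_{n+1} = (1 + 7/8z)y_n
  ⇒ R(z) = (1 + 7/8z)/(1 − 1/8z).

Need |R(x)|<1, x<0.
x=-1.72: |R|=0.4156
R=−1: 1+7/8x = −1+1/8x ⇒ -3/4x=2 ⇒ x=2/(-3/4)=-2.6667
Confirm numerically:
  x=-2.560: |R|=0.93939 <1
  x=-2.432: |R|=0.86503 <1
  x=-2.044: |R|=0.62804 <1
  x=-2.990: |R|=1.17652 >1
  x=-2.946: |R|=1.15312 >1
  x=-2.919: |R|=1.13866 >1
Interval (-2.6667, 0).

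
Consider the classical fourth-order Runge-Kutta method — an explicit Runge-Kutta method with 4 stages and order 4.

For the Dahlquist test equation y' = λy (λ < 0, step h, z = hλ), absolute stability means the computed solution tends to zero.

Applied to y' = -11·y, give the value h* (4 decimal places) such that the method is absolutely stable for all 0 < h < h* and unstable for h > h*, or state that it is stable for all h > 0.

(-2.7853,0); λ=-11 ⇒ h* = 0.2532.

On y'=λy, z=hλ:
  order 4, 4-stage ⇒ R(z)=1+z+z^2/2+z^3/6+z^4/24
  (e.g. R(-1.03)=0.36523, |R|=0.36523)

Need |R(x)|<1, x<0.
x=-1.03: |R|=0.3652
|R(-2.31)|=0.4901 |R(-1.73)|=0.2767 |R(-0.5)|=0.6068
Bisect:
  x_lo=-3.1279 |R|=1.6520  x_hi=-0.3874 |R|=0.6789
  mid=-1.75766 |R|=0.27969 →hi
  mid=-2.44279 |R|=0.59503 →hi
  mid=-2.78536 |R|=1.00009 →lo
  mid=-2.61407 |R|=0.77109 →hi
  mid=-2.69972 |R|=0.87846 →hi
  mid=-2.74254 |R|=0.93743 →hi
  mid=-2.76395 |R|=0.96829 →hi
  ...
  [-2.78536,-2.78519] ⇒ x*=-2.7853
Interval (-2.7853, 0).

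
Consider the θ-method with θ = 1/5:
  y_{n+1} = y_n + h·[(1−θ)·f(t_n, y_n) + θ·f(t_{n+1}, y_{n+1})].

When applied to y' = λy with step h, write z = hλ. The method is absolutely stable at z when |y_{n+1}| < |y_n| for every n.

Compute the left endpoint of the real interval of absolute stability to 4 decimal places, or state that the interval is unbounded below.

z* = -3.3333.

Set f=λy, z=hλ:
  y_{n+1} = y_n + z·[4/5·y_n + 1/5·y_{n+1}] ⇒ (1 − 1/5z)y_{n+1} = (1 + 4/5z)y_n
  Hence R(z) = (1 + 4/5z)/(1 − 1/5z).

Boundary: |R(x)|=1, x<0.
x=-1.3: |R|=0.0317
R=−1: 1+4/5x = −1+1/5x ⇒ -3/5x=2 ⇒ x=2/(-3/5)=-3.3333
Confirm numerically:
  x=-3.265: |R|=0.97520 <1
  x=-2.607: |R|=0.71355 <1
  x=-2.105: |R|=0.48135 <1
  x=-1.423: |R|=0.10774 <1
  x=-3.601: |R|=1.09336 >1
  x=-3.541: |R|=1.07294 >1
  x=-3.459: |R|=1.04457 >1
Interval (-3.3333, 0).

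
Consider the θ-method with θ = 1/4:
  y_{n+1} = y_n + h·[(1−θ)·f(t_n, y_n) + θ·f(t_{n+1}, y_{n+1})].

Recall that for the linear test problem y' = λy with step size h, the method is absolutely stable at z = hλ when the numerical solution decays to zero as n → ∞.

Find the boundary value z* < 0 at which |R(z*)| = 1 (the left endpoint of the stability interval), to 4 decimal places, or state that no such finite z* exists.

With y'=λy (z=hλ):
  y_{n+1} = y_n + z·[3/4·y_n + 1/4·y_{n+1}] ⇒ (1 − 1/4z)y_{n+1} = (1 + 3/4z)y_n
  Hence R(z) = (1 + 3/4z)/(1 − 1/4z).

Solve |R(x)|<1 on ℝ⁻.
x=-0.73: |R|=0.3827
R=−1: 1+3/4x = −1+1/4x ⇒ -1/2x=2 ⇒ x=2/(-1/2)=-4.0000
Confirm numerically:
  x=-3.469: |R|=0.85781 <1
  x=-2.892: |R|=0.67847 <1
  x=-2.883: |R|=0.67543 <1
  x=-4.422: |R|=1.10021 >1
  x=-4.185: |R|=1.04520 >1
  x=-4.046: |R|=1.01143 >1
Interval (-4.0000, 0).

z* = -4.0000.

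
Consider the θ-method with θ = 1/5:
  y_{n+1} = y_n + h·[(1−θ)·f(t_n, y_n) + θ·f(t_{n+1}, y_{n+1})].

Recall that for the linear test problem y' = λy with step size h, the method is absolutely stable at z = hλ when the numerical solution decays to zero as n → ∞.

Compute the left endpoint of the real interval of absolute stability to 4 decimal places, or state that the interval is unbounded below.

left endpoint -3.3333.

Test eqn y'=λy, z=hλ:
  y_{n+1} = y_n + z·[4/5·y_n + 1/5·y_{n+1}] ⇒ (1 − 1/5z)y_{n+1} = (1 + 4/5z)y_n
  ⇒ R(z) = (1 + 4/5z)/(1 − 1/5z).

Boundary: |R(x)|=1, x<0.
x=-1.23: |R|=0.0128
R=−1: 1+4/5x = −1+1/5x ⇒ -3/5x=2 ⇒ x=2/(-3/5)=-3.3333
Confirm numerically:
  x=-2.439: |R|=0.63933 <1
  x=-2.426: |R|=0.63345 <1
  x=-1.681: |R|=0.25805 <1
  x=-3.859: |R|=1.17801 >1
  x=-3.791: |R|=1.15618 >1
Interval (-3.3333, 0).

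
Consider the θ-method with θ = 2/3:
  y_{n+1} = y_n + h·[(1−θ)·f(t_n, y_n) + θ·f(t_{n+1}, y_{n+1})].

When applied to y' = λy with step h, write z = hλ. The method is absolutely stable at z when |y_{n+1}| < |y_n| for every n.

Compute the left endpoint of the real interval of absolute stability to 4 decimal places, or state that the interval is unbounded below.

On y'=λy, z=hλ:
  y_{n+1} = y_n + z·[1/3·y_n + 2/3·y_{n+1}] ⇒ (1 − 2/3z)y_{n+1} = (1 + 1/3z)y_n
  R(z) = (1 + 1/3z)/(1 − 2/3z).

Solve |R(x)|<1 on ℝ⁻.
x=-1.61: |R|=0.2235
x=-2: |R|=0.1429
x=-10: |R|=0.3043
x=-100: |R|=0.4778
θ=2/3≥1/2 ⇒ |1+1/3x|<|1−2/3x| ∀x<0 ⇒ stable on all of ℝ⁻.

unbounded; (−∞, 0).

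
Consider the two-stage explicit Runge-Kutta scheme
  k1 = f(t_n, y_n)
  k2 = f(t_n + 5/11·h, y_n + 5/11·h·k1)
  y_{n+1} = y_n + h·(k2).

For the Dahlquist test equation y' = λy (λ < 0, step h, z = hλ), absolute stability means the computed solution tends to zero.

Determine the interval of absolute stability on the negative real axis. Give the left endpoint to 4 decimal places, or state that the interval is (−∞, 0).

Test eqn y'=λy, z=hλ:
  k1=λy_n ⇒ h·k1=z·y_n;  k2=λ(1+5/11z)y_n ⇒ h·k2=z(1+5/11z)y_n
  y_{n+1}/y_n = 1 + z(1+5/11z) = 1 + z + 5/11z²
  Hence R(z) = 1 + z + 5/11z².

Boundary: |R(x)|=1, x<0.
x=-1.27: |R|=0.4631
R=1: x+5/11x²=0 ⇒ x=−11/5=-2.2000; min R=1−1/(4·5/11)=0.4500>−1
Confirm numerically:
  x=-1.890: |R|=0.73368 <1
  x=-1.692: |R|=0.60930 <1
  x=-1.155: |R|=0.45137 <1
  x=-2.509: |R|=1.35240 >1
  x=-2.458: |R|=1.28826 >1
  x=-2.224: |R|=1.02426 >1
So |R|<1 on (-2.2000, 0).

(-2.2000, 0).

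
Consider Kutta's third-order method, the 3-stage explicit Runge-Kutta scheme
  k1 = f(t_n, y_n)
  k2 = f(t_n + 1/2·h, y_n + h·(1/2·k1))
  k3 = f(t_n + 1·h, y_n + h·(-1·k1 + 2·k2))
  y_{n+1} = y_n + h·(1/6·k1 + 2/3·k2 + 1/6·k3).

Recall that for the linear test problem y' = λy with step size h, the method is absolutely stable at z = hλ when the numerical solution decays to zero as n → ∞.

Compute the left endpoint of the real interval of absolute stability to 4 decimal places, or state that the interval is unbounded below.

z* = -2.5127.

Test eqn y'=λy, z=hλ:
  order 3, 3-stage ⇒ R(z)=1+z+z^2/2+z^3/6
  (e.g. R(-1.67)=-0.05179, |R|=0.05179)

Need |R(x)|<1, x<0.
x=-1.67: |R|=0.0518
|R(-2.62)|=1.1853 |R(-1.35)|=0.1512 |R(-1.03)|=0.3183
Bisect:
  x_lo=-2.9363 |R|=1.8447  x_hi=-0.1150 |R|=0.8914
  mid=-1.52563 |R|=0.04632 →hi
  mid=-2.23095 |R|=0.59301 →hi
  mid=-2.58361 |R|=1.12038 →lo
  mid=-2.40728 |R|=0.83482 →hi
  mid=-2.49545 |R|=0.97179 →hi
  mid=-2.53953 |R|=1.04459 →lo
  mid=-2.51749 |R|=1.00782 →lo
  mid=-2.50647 |R|=0.98971 →hi
  ...
  [-2.51284,-2.51267] ⇒ x*=-2.5127
Interval (-2.5127, 0).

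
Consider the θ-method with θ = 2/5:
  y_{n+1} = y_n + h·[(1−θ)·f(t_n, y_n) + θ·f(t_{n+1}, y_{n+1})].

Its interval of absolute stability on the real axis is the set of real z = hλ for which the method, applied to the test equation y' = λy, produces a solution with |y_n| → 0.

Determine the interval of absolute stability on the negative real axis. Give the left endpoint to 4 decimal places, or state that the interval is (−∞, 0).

With y'=λy (z=hλ):
  y_{n+1} = y_n + z·[3/5·y_n + 2/5·y_{n+1}] ⇒ (1 − 2/5z)y_{n+1} = (1 + 3/5z)y_n
  Hence R(z) = (1 + 3/5z)/(1 − 2/5z).

Need |R(x)|<1, x<0.
x=-1.77: |R|=0.0363
R=−1: 1+3/5x = −1+2/5x ⇒ -1/5x=2 ⇒ x=2/(-1/5)=-10.0000
Confirm numerically:
  x=-6.675: |R|=0.81880 <1
  x=-6.294: |R|=0.78929 <1
  x=-4.741: |R|=0.63686 <1
  x=-4.552: |R|=0.61373 <1
  x=-10.294: |R|=1.01149 >1
  x=-10.186: |R|=1.00733 >1
  x=-10.103: |R|=1.00409 >1
Stable set (-10.0000, 0).

(-10.0000, 0).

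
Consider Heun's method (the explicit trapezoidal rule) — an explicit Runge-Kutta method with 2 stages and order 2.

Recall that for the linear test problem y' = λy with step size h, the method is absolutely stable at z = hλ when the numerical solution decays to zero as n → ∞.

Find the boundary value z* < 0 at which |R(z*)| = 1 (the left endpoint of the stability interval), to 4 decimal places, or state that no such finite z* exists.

z* = -2.0000.

Set f=λy, z=hλ:
  order 2, 2-stage ⇒ R(z)=1+z+z^2/2
  (e.g. R(-0.67)=0.55445, |R|=0.55445)

Need |R(x)|<1, x<0.
x=-0.67: |R|=0.5544
|R(-1.14)|=0.5098 |R(-0.98)|=0.5002 |R(-0.67)|=0.5544
Bisect:
  x_lo=-2.4055 |R|=1.4877  x_hi=-0.3819 |R|=0.6910
  mid=-1.39368 |R|=0.57749 →hi
  mid=-1.89958 |R|=0.90462 →hi
  mid=-2.15253 |R|=1.16416 →lo
  mid=-2.02605 |R|=1.02639 →lo
  mid=-1.96282 |R|=0.96351 →hi
  mid=-1.99444 |R|=0.99445 →hi
  mid=-2.01024 |R|=1.01030 →lo
  mid=-2.00234 |R|=1.00234 →lo
  mid=-1.99839 |R|=0.99839 →hi
  mid=-2.00036 |R|=1.00036 →lo
  ...
  [-2.00012,-1.99999] ⇒ x*=-2.0000
So |R|<1 on (-2.0000, 0).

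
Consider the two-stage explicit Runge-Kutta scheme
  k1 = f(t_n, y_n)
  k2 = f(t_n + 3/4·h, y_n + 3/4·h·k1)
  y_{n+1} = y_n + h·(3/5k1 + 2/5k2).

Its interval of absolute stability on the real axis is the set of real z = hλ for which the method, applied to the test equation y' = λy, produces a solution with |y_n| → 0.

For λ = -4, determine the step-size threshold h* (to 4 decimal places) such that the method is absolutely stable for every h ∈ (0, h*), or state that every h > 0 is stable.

(-3.3333,0); λ=-4 ⇒ h* = (10/3)/4 = 0.8333.

On y'=λy, z=hλ:
  k1=λy_n ⇒ h·k1=z·y_n;  k2=λ(1+3/4z)y_n ⇒ h·k2=z(1+3/4z)y_n
  y_{n+1}/y_n = 1 + 3/5z + 2/5z(1+3/4z) = 1 + z + 3/10z²
  ⇒ R(z) = 1 + z + 3/10z².

Boundary: |R(x)|=1, x<0.
x=-1.56: |R|=0.1701
R=1: x+3/10x²=0 ⇒ x=−10/3=-3.3333; min R=1−1/(4·3/10)=0.1667>−1
Confirm numerically:
  x=-2.810: |R|=0.55883 <1
  x=-1.629: |R|=0.16709 <1
  x=-1.477: |R|=0.17746 <1
  x=-3.785: |R|=1.51287 >1
  x=-3.698: |R|=1.40456 >1
Interval (-3.3333, 0).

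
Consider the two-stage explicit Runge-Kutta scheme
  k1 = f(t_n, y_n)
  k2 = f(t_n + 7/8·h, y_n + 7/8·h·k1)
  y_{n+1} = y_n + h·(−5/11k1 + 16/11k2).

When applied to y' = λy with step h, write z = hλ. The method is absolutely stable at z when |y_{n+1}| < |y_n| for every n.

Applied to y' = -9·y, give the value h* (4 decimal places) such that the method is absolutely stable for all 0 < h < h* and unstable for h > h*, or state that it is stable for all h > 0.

Set f=λy, z=hλ:
  k1=λy_n ⇒ h·k1=z·y_n;  k2=λ(1+7/8z)y_n ⇒ h·k2=z(1+7/8z)y_n
  y_{n+1}/y_n = 1 − 5/11z + 16/11z(1+7/8z) = 1 + z + 14/11z²
  so R(z) = 1 + z + 14/11z².

Boundary: |R(x)|=1, x<0.
x=-0.54: |R|=0.8311
R=1: x+14/11x²=0 ⇒ x=−11/14=-0.7857; min R=1−1/(4·14/11)=0.8036>−1
Confirm numerically:
  x=-0.467: |R|=0.81057 <1
  x=-0.423: |R|=0.80473 <1
  x=-0.397: |R|=0.80359 <1
  x=-1.245: |R|=1.72776 >1
  x=-0.948: |R|=1.19581 >1
  x=-0.848: |R|=1.06722 >1
Interval (-0.7857, 0).

(-0.7857,0); λ=-9 ⇒ h* = (11/14)/9 = 0.0873.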